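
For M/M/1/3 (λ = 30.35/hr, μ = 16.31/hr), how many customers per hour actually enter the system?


ρ = 1.8608; P_K = (1−ρ)ρ^3/(1−ρ^4) = 0.504696
λ_eff = λ(1 − P_K) = 30.35·(1 − 0.504696) = 30.35·0.495304 = 15.0325 /hr

Final: 15.0325 /hr


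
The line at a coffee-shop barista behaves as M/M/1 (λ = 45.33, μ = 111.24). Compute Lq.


ρ = 45.33/111.24 = 0.4075
Lq = ρ²/(1−ρ) = 0.1661/0.5925 = 0.2803

Final: 0.2803


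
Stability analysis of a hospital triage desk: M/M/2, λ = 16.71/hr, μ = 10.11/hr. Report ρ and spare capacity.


Total capacity cμ = 2·10.11 = 20.22/hr
ρ = λ/(cμ) = 16.71/20.22 = 0.8264
Stable ⇔ ρ < 1: YES
Spare capacity = cμ − λ = 20.22 − 16.71 = 3.51/hr

Final: ρ = 0.8264; stable; margin = 3.51/hr


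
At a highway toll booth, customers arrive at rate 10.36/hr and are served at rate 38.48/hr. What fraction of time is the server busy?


ρ = λ/μ = 10.36/38.48 = 0.2692

Final: 0.2692


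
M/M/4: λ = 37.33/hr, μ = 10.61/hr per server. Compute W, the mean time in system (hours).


a = 3.5184; ρ = 0.8796; P₀ = 0.014085
Lq = P₀·a^c·ρ/(c!(1−ρ)²) = 5.45654
Wq = Lq/λ = 5.45654/37.33 = 0.14617 hr
W = Wq + 1/μ = 0.14617 + 0.09425 = 0.24042 hr

Final: 0.24042 hr


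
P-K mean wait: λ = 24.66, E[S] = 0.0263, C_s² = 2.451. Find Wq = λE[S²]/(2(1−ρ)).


ρ = λ·E[S] = 24.66·0.0263 = 0.6486
E[S²] = E[S]²(1+C_s²) = 0.0263²·(1+2.451) = 0.002387
Wq = λ·E[S²]/(2(1−ρ)) = 24.66·0.002387/(2·0.3514) = 0.08375 hr

Final: 0.08375 hr


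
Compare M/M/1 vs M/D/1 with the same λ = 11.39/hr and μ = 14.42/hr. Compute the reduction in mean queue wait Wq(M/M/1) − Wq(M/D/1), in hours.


ρ = 11.39/14.42 = 0.7899
Wq(M/M/1) = ρ/(μ−λ) = 0.7899/3.03 = 0.26068 hr
Wq(M/D/1) = ρ/(2(μ−λ)) = 0.13034 hr
Savings = 0.26068 − 0.13034 = 0.13034 hr

Final: 0.13034 hr


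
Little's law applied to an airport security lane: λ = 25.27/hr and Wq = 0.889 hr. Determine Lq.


Lq = λWq = 25.27·0.889 = 22.4650

Final: 22.4650


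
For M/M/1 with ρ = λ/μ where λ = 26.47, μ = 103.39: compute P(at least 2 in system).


ρ = 26.47/103.39 = 0.2560
P(N ≥ n) = ρ^n = 0.2560^2 = 0.065547

Final: 0.065547


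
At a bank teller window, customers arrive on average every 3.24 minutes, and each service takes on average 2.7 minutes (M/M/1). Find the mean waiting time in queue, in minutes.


λ = 60/3.24 = 18.5185 /hr
μ = 60/2.7 = 22.2222 /hr
ρ = λ/μ = 18.5185/22.2222 = 0.8333
Wq = ρ/(μ−λ) = 0.8333/(22.2222−18.5185) = 0.22500 hr
In minutes: 0.22500·60 = 13.500 min

Final: 13.500 min


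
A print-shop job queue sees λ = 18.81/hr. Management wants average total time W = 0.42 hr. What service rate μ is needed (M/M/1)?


W = 1/(μ−λ) ⇒ μ − λ = 1/W = 1/0.42 = 2.3810
μ = λ + 1/W = 18.81 + 2.3810 = 21.1910 per hr

Final: 21.1910 /hr


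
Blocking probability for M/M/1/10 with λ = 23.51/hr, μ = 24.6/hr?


ρ = λ/μ = 23.51/24.6 = 0.9557
P_K = (1−ρ)ρ^K/(1−ρ^(K+1)) = (0.04431·0.635587)/(1 − 0.607425)
= 0.028162/0.392575 = 0.071737

Final: 0.071737


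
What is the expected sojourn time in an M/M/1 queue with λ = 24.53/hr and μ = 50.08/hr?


W = 1/(μ−λ) = 1/(50.08 − 24.53) = 1/25.55 = 0.03914 hr

Final: 0.03914 hr


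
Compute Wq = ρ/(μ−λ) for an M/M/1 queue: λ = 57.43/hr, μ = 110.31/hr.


ρ = 57.43/110.31 = 0.5206
Wq = ρ/(μ−λ) = 0.5206/(110.31 − 57.43) = 0.5206/52.88 = 0.009845 hr

Final: 0.009845 hr


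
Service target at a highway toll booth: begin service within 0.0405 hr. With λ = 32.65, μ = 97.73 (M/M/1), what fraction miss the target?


ρ = 32.65/97.73 = 0.3341
P(Wq > t) = ρ·e^{−(μ−λ)t} = 0.3341·e^{−2.6357}
= 0.3341·0.071666 = 0.023942

Final: 0.023942


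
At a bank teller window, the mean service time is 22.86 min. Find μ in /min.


μ = 1/(service time) in consistent units.
1 minute = 1 min, so μ = 1/22.86 = 0.04374 per minute

Final: 0.04374 /min


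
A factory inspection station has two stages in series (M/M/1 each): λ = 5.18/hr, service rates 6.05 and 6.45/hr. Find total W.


Each node sees arrival rate λ = 5.18/hr (tandem ⇒ throughput preserved).
W₁ = 1/(μ₁−λ) = 1/(6.05−5.18) = 1.14943 hr
W₂ = 1/(μ₂−λ) = 1/(6.45−5.18) = 0.78740 hr
W_total = W₁ + W₂ = 1.14943 + 0.78740 = 1.93683 hr

Final: 1.93683 hr


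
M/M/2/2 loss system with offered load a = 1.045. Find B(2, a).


B(c,a) = (a^c/c!) / Σ_{k=0}^{c} a^k/k!
a^2/2! = 0.546012
Σ terms (k=0..2): 1.00000 + 1.04500 + 0.54601 = 2.591012
B = 0.546012/2.591012 = 0.210733

Final: 0.210733


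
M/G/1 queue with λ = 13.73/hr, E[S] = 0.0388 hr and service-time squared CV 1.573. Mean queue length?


ρ = λ·E[S] = 13.73·0.0388 = 0.5327
Lq = ρ²(1+C_s²)/(2(1−ρ)) = 0.2838·(1+1.573)/(2·0.4673)
= 0.2838·2.5730/0.9346 = 0.78134

Final: 0.78134


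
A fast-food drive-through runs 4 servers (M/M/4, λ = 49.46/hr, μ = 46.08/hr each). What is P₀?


a = λ/μ = 49.46/46.08 = 1.0734; ρ = a/c = 0.2683
Σ_{k=0}^{3} a^k/k! (terms k=0..3) = 1.00000 + 1.07335 + 0.57604 + 0.20610 = 2.85549
Tail: a^4/(4!(1−ρ)) = 1.32729/(24·0.7317) = 0.07559
P₀ = 1/(2.85549 + 0.07559) = 1/2.93108 = 0.341172

Final: 0.341172


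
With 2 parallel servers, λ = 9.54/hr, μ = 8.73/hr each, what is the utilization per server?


ρ = λ/(cμ) = 9.54/(2·8.73) = 9.54/17.46 = 0.5464

Final: 0.5464


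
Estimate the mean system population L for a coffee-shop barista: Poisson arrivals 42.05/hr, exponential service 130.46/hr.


ρ = λ/μ = 42.05/130.46 = 0.3223
L = ρ/(1−ρ) = 0.3223/(1 − 0.3223) = 0.3223/0.6777 = 0.4756

Final: 0.4756


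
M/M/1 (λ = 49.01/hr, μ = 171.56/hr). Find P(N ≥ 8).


ρ = 49.01/171.56 = 0.2857
P(N ≥ n) = ρ^n = 0.2857^8 = 0.00004436

Final: 0.00004436


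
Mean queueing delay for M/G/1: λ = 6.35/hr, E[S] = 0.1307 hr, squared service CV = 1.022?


ρ = λ·E[S] = 6.35·0.1307 = 0.8299
E[S²] = E[S]²(1+C_s²) = 0.1307²·(1+1.022) = 0.034541
Wq = λ·E[S²]/(2(1−ρ)) = 6.35·0.034541/(2·0.1701) = 0.64489 hr

Final: 0.64489 hr


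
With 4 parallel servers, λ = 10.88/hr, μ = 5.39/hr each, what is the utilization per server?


ρ = λ/(cμ) = 10.88/(4·5.39) = 10.88/21.56 = 0.5046

Final: 0.5046


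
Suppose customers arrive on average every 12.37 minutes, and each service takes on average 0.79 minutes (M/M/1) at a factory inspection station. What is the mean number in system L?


λ = 60/12.37 = 4.8504 /hr
μ = 60/0.79 = 75.9494 /hr
ρ = λ/μ = 4.8504/75.9494 = 0.06386
L = ρ/(1−ρ) = 0.06386/0.9361 = 0.06822

Final: 0.06822


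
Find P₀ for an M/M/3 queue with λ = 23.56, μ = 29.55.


a = λ/μ = 23.56/29.55 = 0.7973; ρ = a/c = 0.2658
Σ_{k=0}^{2} a^k/k! (terms k=0..2) = 1.00000 + 0.79729 + 0.31784 = 2.11513
Tail: a^3/(3!(1−ρ)) = 0.50682/(6·0.7342) = 0.11504
P₀ = 1/(2.11513 + 0.11504) = 1/2.23018 = 0.448395

Final: 0.448395


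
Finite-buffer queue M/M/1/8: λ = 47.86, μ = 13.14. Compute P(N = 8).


ρ = λ/μ = 47.86/13.14 = 3.6423
P_K = (1−ρ)ρ^K/(1−ρ^(K+1)) = (-2.6423·30975.521899)/(1 − 112822.563020)
= -81847.041121/-112821.563020 = 0.725456

Final: 0.725456


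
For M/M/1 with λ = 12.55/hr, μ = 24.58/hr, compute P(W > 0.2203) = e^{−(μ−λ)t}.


W ~ Exponential(μ−λ) for M/M/1.
μ − λ = 24.58 − 12.55 = 12.0300
P(W > t) = e^{−(μ−λ)t} = e^{−2.6502} = 0.070636

Final: 0.070636


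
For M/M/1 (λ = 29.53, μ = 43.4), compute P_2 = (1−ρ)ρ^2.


ρ = 29.53/43.4 = 0.6804
P_n = (1−ρ)·ρ^n = (1 − 0.6804)·0.6804^2 = 0.3196·0.462964 = 0.147957

Final: 0.147957


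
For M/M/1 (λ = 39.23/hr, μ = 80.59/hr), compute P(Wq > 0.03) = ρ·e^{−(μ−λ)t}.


ρ = 39.23/80.59 = 0.4868
P(Wq > t) = ρ·e^{−(μ−λ)t} = 0.4868·e^{−1.2408}
= 0.4868·0.289153 = 0.140755

Final: 0.140755


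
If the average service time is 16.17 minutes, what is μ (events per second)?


μ = 1/(service time) in consistent units.
1 second = 0.0166667 min, so μ = 0.0166667/16.17 = 0.001031 per second

Final: 0.001031 /sec


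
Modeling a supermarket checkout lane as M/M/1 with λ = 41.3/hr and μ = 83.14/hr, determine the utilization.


ρ = λ/μ = 41.3/83.14 = 0.4968

Final: 0.4968


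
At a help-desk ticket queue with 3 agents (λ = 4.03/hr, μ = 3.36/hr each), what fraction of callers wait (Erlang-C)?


a = λ/μ = 1.1994; ρ = a/3 = 0.3998
P₀ = 0.294306 (from M/M/c formula)
C(c,a) = [a^c/(c!(1−ρ))]·P₀ = [1.72543/(6·0.6002)]·0.294306
= 0.47913·0.294306 = 0.141010

Final: 0.141010


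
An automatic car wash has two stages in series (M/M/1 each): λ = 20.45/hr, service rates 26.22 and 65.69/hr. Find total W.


Each node sees arrival rate λ = 20.45/hr (tandem ⇒ throughput preserved).
W₁ = 1/(μ₁−λ) = 1/(26.22−20.45) = 0.17331 hr
W₂ = 1/(μ₂−λ) = 1/(65.69−20.45) = 0.02210 hr
W_total = W₁ + W₂ = 0.17331 + 0.02210 = 0.19541 hr

Final: 0.19541 hr


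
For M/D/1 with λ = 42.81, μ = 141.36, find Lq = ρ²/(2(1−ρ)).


ρ = 42.81/141.36 = 0.3028
M/D/1: Lq = ρ²/(2(1−ρ)) = 0.09171/(2·0.6972) = 0.06578

Final: 0.06578


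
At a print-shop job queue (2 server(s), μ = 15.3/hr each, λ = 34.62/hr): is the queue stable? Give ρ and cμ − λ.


Total capacity cμ = 2·15.3 = 30.60/hr
ρ = λ/(cμ) = 34.62/30.60 = 1.1314
Stable ⇔ ρ < 1: NO
Spare capacity = cμ − λ = 30.60 − 34.62 = -4.02/hr

Final: ρ = 1.1314; unstable; margin = -4.02/hr


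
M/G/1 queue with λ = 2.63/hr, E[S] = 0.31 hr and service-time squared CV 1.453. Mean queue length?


ρ = λ·E[S] = 2.63·0.31 = 0.8153
Lq = ρ²(1+C_s²)/(2(1−ρ)) = 0.6647·(1+1.453)/(2·0.1847)
= 0.6647·2.4530/0.3694 = 4.41403

Final: 4.41403


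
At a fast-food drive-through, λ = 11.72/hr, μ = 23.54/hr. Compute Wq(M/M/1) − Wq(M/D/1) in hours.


ρ = 11.72/23.54 = 0.4979
Wq(M/M/1) = ρ/(μ−λ) = 0.4979/11.82 = 0.04212 hr
Wq(M/D/1) = ρ/(2(μ−λ)) = 0.02106 hr
Savings = 0.04212 − 0.02106 = 0.02106 hr

Final: 0.02106 hr


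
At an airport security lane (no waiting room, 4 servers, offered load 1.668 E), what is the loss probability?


B(c,a) = (a^c/c!) / Σ_{k=0}^{c} a^k/k!
a^4/4! = 0.322532
Σ terms (k=0..4): 1.00000 + 1.66800 + 1.39111 + 0.77346 + 0.32253 = 5.155102
B = 0.322532/5.155102 = 0.062566

Final: 0.062566


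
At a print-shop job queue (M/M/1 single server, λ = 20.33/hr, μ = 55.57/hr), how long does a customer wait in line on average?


ρ = 20.33/55.57 = 0.3658
Wq = ρ/(μ−λ) = 0.3658/(55.57 − 20.33) = 0.3658/35.24 = 0.01038 hr

Final: 0.01038 hr


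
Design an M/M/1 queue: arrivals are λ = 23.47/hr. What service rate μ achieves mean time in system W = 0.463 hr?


W = 1/(μ−λ) ⇒ μ − λ = 1/W = 1/0.463 = 2.1598
μ = λ + 1/W = 23.47 + 2.1598 = 25.6298 per hr

Final: 25.6298 /hr


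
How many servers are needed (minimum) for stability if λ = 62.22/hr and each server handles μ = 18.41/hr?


Stability requires cμ > λ ⇔ c > λ/μ.
λ/μ = 62.22/18.41 = 3.3797
Minimum integer c = ⌊3.3797⌋ + 1 = 4
Check: 4·18.41 = 73.64 > 62.22, while 3·18.41 = 55.23 ≤ 62.22

Final: 4 servers


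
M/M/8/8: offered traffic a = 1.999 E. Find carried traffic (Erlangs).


B(8,1.999) = 0.0008569 (Erlang-B)
Carried load = a(1 − B) = 1.999·(1 − 0.0008569) = 1.999·0.999143 = 1.9973 E

Final: 1.9973 Erlangs


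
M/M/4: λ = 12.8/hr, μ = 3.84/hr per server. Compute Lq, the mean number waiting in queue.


a = λ/μ = 3.3333; ρ = a/4 = 0.8333
P₀ = 0.021310
Lq = P₀·a^c·ρ / (c!·(1−ρ)²) = 0.021310·123.45679·0.8333/(24·0.02778)
= 3.28861

Final: 3.28861


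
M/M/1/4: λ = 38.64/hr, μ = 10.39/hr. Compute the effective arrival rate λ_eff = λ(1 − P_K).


ρ = 3.7190; P_K = (1−ρ)ρ^4/(1−ρ^5) = 0.732137
λ_eff = λ(1 − P_K) = 38.64·(1 − 0.732137) = 38.64·0.267863 = 10.3502 /hr

Final: 10.3502 /hr


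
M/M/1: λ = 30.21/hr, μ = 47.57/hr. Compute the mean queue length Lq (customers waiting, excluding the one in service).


ρ = 30.21/47.57 = 0.6351
Lq = ρ²/(1−ρ) = 0.4033/0.3649 = 1.1051

Final: 1.1051


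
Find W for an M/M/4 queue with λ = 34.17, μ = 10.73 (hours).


a = 3.1845; ρ = 0.7961; P₀ = 0.028045
Lq = P₀·a^c·ρ/(c!(1−ρ)²) = 2.30204
Wq = Lq/λ = 2.30204/34.17 = 0.06737 hr
W = Wq + 1/μ = 0.06737 + 0.09320 = 0.16057 hr

Final: 0.16057 hr


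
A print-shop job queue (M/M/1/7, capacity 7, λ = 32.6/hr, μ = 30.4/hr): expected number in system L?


ρ = 32.6/30.4 = 1.0724
L = ρ[1 − (K+1)ρ^K + Kρ^(K+1)] / [(1−ρ)(1−ρ^(K+1))]
Numerator: 1.0724·(1 − 8·1.630828 + 7·1.748848) = 0.209450
Denominator: (-0.07237)·(-0.748848) = 0.054193
L = 0.209450/0.054193 = 3.8649

Final: 3.8649


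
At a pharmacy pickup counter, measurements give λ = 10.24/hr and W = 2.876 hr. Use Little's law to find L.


L = λW = 10.24·2.876 = 29.4502

Final: 29.4502


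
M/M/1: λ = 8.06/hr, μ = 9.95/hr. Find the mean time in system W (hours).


W = 1/(μ−λ) = 1/(9.95 − 8.06) = 1/1.89 = 0.5291 hr

Final: 0.5291 hr


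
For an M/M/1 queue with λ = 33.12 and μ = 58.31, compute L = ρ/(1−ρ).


ρ = λ/μ = 33.12/58.31 = 0.5680
L = ρ/(1−ρ) = 0.5680/(1 − 0.5680) = 0.5680/0.4320 = 1.3148

Final: 1.3148


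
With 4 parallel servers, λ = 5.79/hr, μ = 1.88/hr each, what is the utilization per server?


ρ = λ/(cμ) = 5.79/(4·1.88) = 5.79/7.52 = 0.7699

Final: 0.7699


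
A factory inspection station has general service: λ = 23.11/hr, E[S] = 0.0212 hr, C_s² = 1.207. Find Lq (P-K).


ρ = λ·E[S] = 23.11·0.0212 = 0.4899
Lq = ρ²(1+C_s²)/(2(1−ρ)) = 0.2400·(1+1.207)/(2·0.5101)
= 0.2400·2.2070/1.0201 = 0.51930

Final: 0.51930


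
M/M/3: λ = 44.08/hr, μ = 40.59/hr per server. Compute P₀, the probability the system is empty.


a = λ/μ = 44.08/40.59 = 1.0860; ρ = a/c = 0.3620
Σ_{k=0}^{2} a^k/k! (terms k=0..2) = 1.00000 + 1.08598 + 0.58968 = 2.67566
Tail: a^3/(3!(1−ρ)) = 1.28076/(6·0.6380) = 0.33457
P₀ = 1/(2.67566 + 0.33457) = 1/3.01023 = 0.332200

Final: 0.332200


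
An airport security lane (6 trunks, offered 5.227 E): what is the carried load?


B(6,5.227) = 0.208842 (Erlang-B)
Carried load = a(1 − B) = 5.227·(1 − 0.208842) = 5.227·0.791158 = 4.1354 E

Final: 4.1354 Erlangs


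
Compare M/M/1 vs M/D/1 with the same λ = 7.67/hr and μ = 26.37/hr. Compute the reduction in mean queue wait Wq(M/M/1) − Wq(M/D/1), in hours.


ρ = 7.67/26.37 = 0.2909
Wq(M/M/1) = ρ/(μ−λ) = 0.2909/18.70 = 0.01555 hr
Wq(M/D/1) = ρ/(2(μ−λ)) = 0.007777 hr
Savings = 0.01555 − 0.007777 = 0.007777 hr

Final: 0.007777 hr


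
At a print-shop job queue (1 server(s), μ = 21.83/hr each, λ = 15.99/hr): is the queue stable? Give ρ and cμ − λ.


Total capacity cμ = 1·21.83 = 21.83/hr
ρ = λ/(cμ) = 15.99/21.83 = 0.7325
Stable ⇔ ρ < 1: YES
Spare capacity = cμ − λ = 21.83 − 15.99 = 5.84/hr

Final: ρ = 0.7325; stable; margin = 5.84/hr


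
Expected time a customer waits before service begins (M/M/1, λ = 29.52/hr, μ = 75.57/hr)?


ρ = 29.52/75.57 = 0.3906
Wq = ρ/(μ−λ) = 0.3906/(75.57 − 29.52) = 0.3906/46.05 = 0.008483 hr

Final: 0.008483 hr


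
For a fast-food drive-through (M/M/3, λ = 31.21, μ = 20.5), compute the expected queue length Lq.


a = λ/μ = 1.5224; ρ = a/3 = 0.5075
P₀ = 0.205109
Lq = P₀·a^c·ρ / (c!·(1−ρ)²) = 0.205109·3.52874·0.5075/(6·0.24258)
= 0.25236

Final: 0.25236


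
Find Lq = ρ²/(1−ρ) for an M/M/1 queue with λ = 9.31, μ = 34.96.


ρ = 9.31/34.96 = 0.2663
Lq = ρ²/(1−ρ) = 0.07092/0.7337 = 0.09666

Final: 0.09666


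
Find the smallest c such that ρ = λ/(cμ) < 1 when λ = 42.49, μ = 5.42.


Stability requires cμ > λ ⇔ c > λ/μ.
λ/μ = 42.49/5.42 = 7.8395
Minimum integer c = ⌊7.8395⌋ + 1 = 8
Check: 8·5.42 = 43.36 > 42.49, while 7·5.42 = 37.94 ≤ 42.49

Final: 8 servers


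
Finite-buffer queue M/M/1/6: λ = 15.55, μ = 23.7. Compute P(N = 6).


ρ = λ/μ = 15.55/23.7 = 0.6561
P_K = (1−ρ)ρ^K/(1−ρ^(K+1)) = (0.3439·0.079780)/(1 − 0.052345)
= 0.027435/0.947655 = 0.028950

Final: 0.028950


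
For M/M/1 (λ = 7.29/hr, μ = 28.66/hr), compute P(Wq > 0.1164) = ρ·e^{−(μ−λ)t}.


ρ = 7.29/28.66 = 0.2544
P(Wq > t) = ρ·e^{−(μ−λ)t} = 0.2544·e^{−2.4875}
= 0.2544·0.083120 = 0.021143

Final: 0.021143


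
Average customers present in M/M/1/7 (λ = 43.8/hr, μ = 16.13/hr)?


ρ = 43.8/16.13 = 2.7154
L = ρ[1 − (K+1)ρ^K + Kρ^(K+1)] / [(1−ρ)(1−ρ^(K+1))]
Numerator: 2.7154·(1 − 8·1088.624745 + 7·2956.091992) = 32543.552019
Denominator: (-1.7154)·(-2955.091992) = 5069.274359
L = 32543.552019/5069.274359 = 6.4198

Final: 6.4198


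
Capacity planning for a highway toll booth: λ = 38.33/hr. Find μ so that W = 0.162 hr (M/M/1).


W = 1/(μ−λ) ⇒ μ − λ = 1/W = 1/0.162 = 6.1728
μ = λ + 1/W = 38.33 + 6.1728 = 44.5028 per hr

Final: 44.5028 /hr


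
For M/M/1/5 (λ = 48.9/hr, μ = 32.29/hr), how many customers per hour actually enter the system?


ρ = 1.5144; P_K = (1−ρ)ρ^5/(1−ρ^6) = 0.370377
λ_eff = λ(1 − P_K) = 48.9·(1 − 0.370377) = 48.9·0.629623 = 30.7886 /hr

Final: 30.7886 /hr


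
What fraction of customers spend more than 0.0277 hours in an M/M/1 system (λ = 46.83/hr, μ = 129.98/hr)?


W ~ Exponential(μ−λ) for M/M/1.
μ − λ = 129.98 − 46.83 = 83.1500
P(W > t) = e^{−(μ−λ)t} = e^{−2.3033} = 0.099933

Final: 0.099933


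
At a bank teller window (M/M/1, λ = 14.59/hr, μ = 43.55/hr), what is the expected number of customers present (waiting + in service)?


ρ = λ/μ = 14.59/43.55 = 0.3350
L = ρ/(1−ρ) = 0.3350/(1 − 0.3350) = 0.3350/0.6650 = 0.5038

Final: 0.5038


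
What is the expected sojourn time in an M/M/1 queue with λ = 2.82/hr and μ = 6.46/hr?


W = 1/(μ−λ) = 1/(6.46 − 2.82) = 1/3.64 = 0.2747 hr

Final: 0.2747 hr


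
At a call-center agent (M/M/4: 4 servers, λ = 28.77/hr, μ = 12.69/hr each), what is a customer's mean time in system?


a = 2.2671; ρ = 0.5668; P₀ = 0.096897
Lq = P₀·a^c·ρ/(c!(1−ρ)²) = 0.32212
Wq = Lq/λ = 0.32212/28.77 = 0.01120 hr
W = Wq + 1/μ = 0.01120 + 0.07880 = 0.09000 hr

Final: 0.09000 hr


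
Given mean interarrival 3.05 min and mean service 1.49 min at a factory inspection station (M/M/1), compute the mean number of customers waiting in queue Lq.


λ = 60/3.05 = 19.6721 /hr
μ = 60/1.49 = 40.2685 /hr
ρ = λ/μ = 19.6721/40.2685 = 0.4885
Lq = ρ²/(1−ρ) = 0.2387/0.5115 = 0.4666

Final: 0.4666


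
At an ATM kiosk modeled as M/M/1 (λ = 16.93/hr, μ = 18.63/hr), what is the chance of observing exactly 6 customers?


ρ = 16.93/18.63 = 0.9087
P_n = (1−ρ)·ρ^n = (1 − 0.9087)·0.9087^6 = 0.09125·0.563203 = 0.051393

Final: 0.051393


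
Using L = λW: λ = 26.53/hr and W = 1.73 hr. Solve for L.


L = λW = 26.53·1.73 = 45.8969

Final: 45.8969


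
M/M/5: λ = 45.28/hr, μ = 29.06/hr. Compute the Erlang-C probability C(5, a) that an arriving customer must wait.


a = λ/μ = 1.5582; ρ = a/5 = 0.3116
P₀ = 0.210112 (from M/M/c formula)
C(c,a) = [a^c/(c!(1−ρ))]·P₀ = [9.18447/(120·0.6884)]·0.210112
= 0.11119·0.210112 = 0.023362

Final: 0.023362


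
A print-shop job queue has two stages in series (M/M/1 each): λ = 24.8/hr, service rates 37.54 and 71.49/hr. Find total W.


Each node sees arrival rate λ = 24.8/hr (tandem ⇒ throughput preserved).
W₁ = 1/(μ₁−λ) = 1/(37.54−24.8) = 0.07849 hr
W₂ = 1/(μ₂−λ) = 1/(71.49−24.8) = 0.02142 hr
W_total = W₁ + W₂ = 0.07849 + 0.02142 = 0.09991 hr

Final: 0.09991 hr


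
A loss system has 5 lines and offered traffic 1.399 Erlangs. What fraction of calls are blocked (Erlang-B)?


B(c,a) = (a^c/c!) / Σ_{k=0}^{c} a^k/k!
a^5/5! = 0.044659
Σ terms (k=0..5): 1.00000 + 1.39900 + 0.97860 + 0.45635 + 0.15961 + 0.04466 = 4.038223
B = 0.044659/4.038223 = 0.011059

Final: 0.011059


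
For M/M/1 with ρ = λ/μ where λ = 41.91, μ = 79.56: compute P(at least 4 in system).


ρ = 41.91/79.56 = 0.5268
P(N ≥ n) = ρ^n = 0.5268^4 = 0.077000

Final: 0.077000


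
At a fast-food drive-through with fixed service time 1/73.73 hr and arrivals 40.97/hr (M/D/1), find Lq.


ρ = 40.97/73.73 = 0.5557
M/D/1: Lq = ρ²/(2(1−ρ)) = 0.3088/(2·0.4443) = 0.34747

Final: 0.34747


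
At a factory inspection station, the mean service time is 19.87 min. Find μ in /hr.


μ = 1/(service time) in consistent units.
1 hour = 60 min, so μ = 60/19.87 = 3.0196 per hour

Final: 3.0196 /hr


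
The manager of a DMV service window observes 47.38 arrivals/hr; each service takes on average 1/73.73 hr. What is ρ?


ρ = λ/μ = 47.38/73.73 = 0.6426

Final: 0.6426


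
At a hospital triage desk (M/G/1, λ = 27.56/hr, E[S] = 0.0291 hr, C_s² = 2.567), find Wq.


ρ = λ·E[S] = 27.56·0.0291 = 0.8020
E[S²] = E[S]²(1+C_s²) = 0.0291²·(1+2.567) = 0.003021
Wq = λ·E[S²]/(2(1−ρ)) = 27.56·0.003021/(2·0.1980) = 0.21022 hr

Final: 0.21022 hr


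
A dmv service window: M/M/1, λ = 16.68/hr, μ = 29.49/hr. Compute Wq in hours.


ρ = 16.68/29.49 = 0.5656
Wq = ρ/(μ−λ) = 0.5656/(29.49 − 16.68) = 0.5656/12.81 = 0.04415 hr

Final: 0.04415 hr


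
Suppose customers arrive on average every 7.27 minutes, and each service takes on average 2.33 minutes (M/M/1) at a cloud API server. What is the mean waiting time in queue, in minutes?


λ = 60/7.27 = 8.2531 /hr
μ = 60/2.33 = 25.7511 /hr
ρ = λ/μ = 8.2531/25.7511 = 0.3205
Wq = ρ/(μ−λ) = 0.3205/(25.7511−8.2531) = 0.01832 hr
In minutes: 0.01832·60 = 1.099 min

Final: 1.099 min


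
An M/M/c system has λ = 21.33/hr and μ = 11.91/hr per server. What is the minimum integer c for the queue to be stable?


Stability requires cμ > λ ⇔ c > λ/μ.
λ/μ = 21.33/11.91 = 1.7909
Minimum integer c = ⌊1.7909⌋ + 1 = 2
Check: 2·11.91 = 23.82 > 21.33, while 1·11.91 = 11.91 ≤ 21.33

Final: 2 servers


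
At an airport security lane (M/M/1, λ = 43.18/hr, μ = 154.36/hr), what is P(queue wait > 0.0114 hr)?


ρ = 43.18/154.36 = 0.2797
P(Wq > t) = ρ·e^{−(μ−λ)t} = 0.2797·e^{−1.2675}
= 0.2797·0.281548 = 0.078759

Final: 0.078759


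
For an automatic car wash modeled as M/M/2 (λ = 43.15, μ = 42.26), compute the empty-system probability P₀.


a = λ/μ = 43.15/42.26 = 1.0211; ρ = a/c = 0.5105
Σ_{k=0}^{1} a^k/k! (terms k=0..1) = 1.00000 + 1.02106 = 2.02106
Tail: a^2/(2!(1−ρ)) = 1.04256/(2·0.4895) = 1.06499
P₀ = 1/(2.02106 + 1.06499) = 1/3.08605 = 0.324039

Final: 0.324039


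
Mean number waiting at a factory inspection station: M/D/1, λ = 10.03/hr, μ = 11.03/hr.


ρ = 10.03/11.03 = 0.9093
M/D/1: Lq = ρ²/(2(1−ρ)) = 0.8269/(2·0.09066) = 4.56033

Final: 4.56033


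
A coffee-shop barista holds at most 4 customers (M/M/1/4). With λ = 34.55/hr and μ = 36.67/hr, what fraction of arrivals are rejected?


ρ = λ/μ = 34.55/36.67 = 0.9422
P_K = (1−ρ)ρ^K/(1−ρ^(K+1)) = (0.05781·0.788041)/(1 − 0.742482)
= 0.045559/0.257518 = 0.176915

Final: 0.176915


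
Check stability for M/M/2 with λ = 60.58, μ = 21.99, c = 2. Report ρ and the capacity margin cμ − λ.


Total capacity cμ = 2·21.99 = 43.98/hr
ρ = λ/(cμ) = 60.58/43.98 = 1.3774
Stable ⇔ ρ < 1: NO
Spare capacity = cμ − λ = 43.98 − 60.58 = -16.60/hr

Final: ρ = 1.3774; unstable; margin = -16.60/hr


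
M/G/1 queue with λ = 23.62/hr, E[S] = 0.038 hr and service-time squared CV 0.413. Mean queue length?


ρ = λ·E[S] = 23.62·0.038 = 0.8976
Lq = ρ²(1+C_s²)/(2(1−ρ)) = 0.8056·(1+0.413)/(2·0.1024)
= 0.8056·1.4130/0.2049 = 5.55609

Final: 5.55609


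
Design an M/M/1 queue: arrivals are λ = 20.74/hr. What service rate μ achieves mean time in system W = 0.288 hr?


W = 1/(μ−λ) ⇒ μ − λ = 1/W = 1/0.288 = 3.4722
μ = λ + 1/W = 20.74 + 3.4722 = 24.2122 per hr

Final: 24.2122 /hr


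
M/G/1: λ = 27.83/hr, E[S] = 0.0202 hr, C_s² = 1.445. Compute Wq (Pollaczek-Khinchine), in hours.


ρ = λ·E[S] = 27.83·0.0202 = 0.5622
E[S²] = E[S]²(1+C_s²) = 0.0202²·(1+1.445) = 0.0009977
Wq = λ·E[S²]/(2(1−ρ)) = 27.83·0.0009977/(2·0.4378) = 0.03171 hr

Final: 0.03171 hr


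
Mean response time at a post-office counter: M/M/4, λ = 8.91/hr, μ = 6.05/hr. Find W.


a = 1.4727; ρ = 0.3682; P₀ = 0.227283
Lq = P₀·a^c·ρ/(c!(1−ρ)²) = 0.04109
Wq = Lq/λ = 0.04109/8.91 = 0.004612 hr
W = Wq + 1/μ = 0.004612 + 0.16529 = 0.16990 hr

Final: 0.16990 hr


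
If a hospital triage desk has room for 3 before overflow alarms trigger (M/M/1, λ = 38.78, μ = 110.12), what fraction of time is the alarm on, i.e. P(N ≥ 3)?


ρ = 38.78/110.12 = 0.3522
P(N ≥ n) = ρ^n = 0.3522^3 = 0.043674

Final: 0.043674


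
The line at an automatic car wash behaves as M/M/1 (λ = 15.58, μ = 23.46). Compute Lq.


ρ = 15.58/23.46 = 0.6641
Lq = ρ²/(1−ρ) = 0.4410/0.3359 = 1.3130

Final: 1.3130


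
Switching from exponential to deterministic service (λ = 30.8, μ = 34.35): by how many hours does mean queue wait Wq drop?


ρ = 30.8/34.35 = 0.8967
Wq(M/M/1) = ρ/(μ−λ) = 0.8967/3.55 = 0.25258 hr
Wq(M/D/1) = ρ/(2(μ−λ)) = 0.12629 hr
Savings = 0.25258 − 0.12629 = 0.12629 hr

Final: 0.12629 hr


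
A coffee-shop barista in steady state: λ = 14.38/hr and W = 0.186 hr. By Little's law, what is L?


L = λW = 14.38·0.186 = 2.6747

Final: 2.6747


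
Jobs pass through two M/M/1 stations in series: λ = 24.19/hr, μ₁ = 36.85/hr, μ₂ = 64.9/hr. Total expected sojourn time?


Each node sees arrival rate λ = 24.19/hr (tandem ⇒ throughput preserved).
W₁ = 1/(μ₁−λ) = 1/(36.85−24.19) = 0.07899 hr
W₂ = 1/(μ₂−λ) = 1/(64.9−24.19) = 0.02456 hr
W_total = W₁ + W₂ = 0.07899 + 0.02456 = 0.10355 hr

Final: 0.10355 hr


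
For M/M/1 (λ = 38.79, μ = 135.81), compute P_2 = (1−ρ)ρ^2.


ρ = 38.79/135.81 = 0.2856
P_n = (1−ρ)·ρ^n = (1 − 0.2856)·0.2856^2 = 0.7144·0.081579 = 0.058278

Final: 0.058278


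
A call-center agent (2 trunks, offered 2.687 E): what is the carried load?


B(2,2.687) = 0.494723 (Erlang-B)
Carried load = a(1 − B) = 2.687·(1 − 0.494723) = 2.687·0.505277 = 1.3577 E

Final: 1.3577 Erlangs


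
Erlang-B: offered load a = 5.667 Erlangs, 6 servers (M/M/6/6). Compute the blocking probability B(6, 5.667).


B(c,a) = (a^c/c!) / Σ_{k=0}^{c} a^k/k!
a^6/6! = 46.003066
Σ terms (k=0..6): 1.00000 + 5.66700 + 16.05744 + 30.33251 + 42.97359 + 48.70626 + 46.00307 = 190.739875
B = 46.003066/190.739875 = 0.241182

Final: 0.241182


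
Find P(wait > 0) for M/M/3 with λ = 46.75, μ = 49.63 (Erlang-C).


a = λ/μ = 0.9420; ρ = a/3 = 0.3140
P₀ = 0.386296 (from M/M/c formula)
C(c,a) = [a^c/(c!(1−ρ))]·P₀ = [0.83582/(6·0.6860)]·0.386296
= 0.20306·0.386296 = 0.078442

Final: 0.078442


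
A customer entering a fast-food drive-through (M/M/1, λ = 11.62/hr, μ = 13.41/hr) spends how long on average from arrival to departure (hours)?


W = 1/(μ−λ) = 1/(13.41 − 11.62) = 1/1.79 = 0.5587 hr

Final: 0.5587 hr


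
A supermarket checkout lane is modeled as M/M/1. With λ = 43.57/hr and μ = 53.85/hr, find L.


ρ = λ/μ = 43.57/53.85 = 0.8091
L = ρ/(1−ρ) = 0.8091/(1 − 0.8091) = 0.8091/0.1909 = 4.2383

Final: 4.2383


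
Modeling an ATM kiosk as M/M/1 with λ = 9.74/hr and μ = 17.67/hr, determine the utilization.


ρ = λ/μ = 9.74/17.67 = 0.5512

Final: 0.5512


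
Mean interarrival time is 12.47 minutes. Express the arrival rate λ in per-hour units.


λ = 1/(interarrival time) in consistent units.
1 hour = 60 min, so λ = 60/12.47 = 4.8115 per hour

Final: 4.8115 /hr


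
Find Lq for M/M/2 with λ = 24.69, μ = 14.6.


a = λ/μ = 1.6911; ρ = a/2 = 0.8455
P₀ = 0.083689
Lq = P₀·a^c·ρ / (c!·(1−ρ)²) = 0.083689·2.85981·0.8455/(2·0.02386)
= 4.24156

Final: 4.24156


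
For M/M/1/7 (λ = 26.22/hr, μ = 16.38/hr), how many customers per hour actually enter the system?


ρ = 1.6007; P_K = (1−ρ)ρ^7/(1−ρ^8) = 0.384199
λ_eff = λ(1 − P_K) = 26.22·(1 − 0.384199) = 26.22·0.615801 = 16.1463 /hr

Final: 16.1463 /hr


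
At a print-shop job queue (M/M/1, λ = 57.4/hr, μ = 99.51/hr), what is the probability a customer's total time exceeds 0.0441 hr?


W ~ Exponential(μ−λ) for M/M/1.
μ − λ = 99.51 − 57.4 = 42.1100
P(W > t) = e^{−(μ−λ)t} = e^{−1.8571} = 0.156132

Final: 0.156132


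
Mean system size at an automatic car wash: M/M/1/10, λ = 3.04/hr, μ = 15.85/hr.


ρ = 3.04/15.85 = 0.1918
L = ρ[1 − (K+1)ρ^K + Kρ^(K+1)] / [(1−ρ)(1−ρ^(K+1))]
Numerator: 0.1918·(1 − 11·0.00000006737 + 10·0.00000001292) = 0.191798
Denominator: (0.8082)·(1.000000) = 0.808202
L = 0.191798/0.808202 = 0.2373

Final: 0.2373


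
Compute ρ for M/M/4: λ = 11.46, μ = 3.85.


ρ = λ/(cμ) = 11.46/(4·3.85) = 11.46/15.40 = 0.7442

Final: 0.7442


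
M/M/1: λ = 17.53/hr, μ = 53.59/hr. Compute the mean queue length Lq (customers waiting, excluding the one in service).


ρ = 17.53/53.59 = 0.3271
Lq = ρ²/(1−ρ) = 0.1070/0.6729 = 0.1590

Final: 0.1590


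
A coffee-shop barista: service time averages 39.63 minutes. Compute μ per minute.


μ = 1/(service time) in consistent units.
1 minute = 1 min, so μ = 1/39.63 = 0.02523 per minute

Final: 0.02523 /min


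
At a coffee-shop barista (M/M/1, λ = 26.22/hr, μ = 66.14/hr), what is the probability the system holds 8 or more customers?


ρ = 26.22/66.14 = 0.3964
P(N ≥ n) = ρ^n = 0.3964^8 = 0.0006100

Final: 0.0006100


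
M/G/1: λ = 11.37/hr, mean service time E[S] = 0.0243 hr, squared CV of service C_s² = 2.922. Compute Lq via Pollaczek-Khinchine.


ρ = λ·E[S] = 11.37·0.0243 = 0.2763
Lq = ρ²(1+C_s²)/(2(1−ρ)) = 0.07634·(1+2.922)/(2·0.7237)
= 0.07634·3.9220/1.4474 = 0.20685

Final: 0.20685


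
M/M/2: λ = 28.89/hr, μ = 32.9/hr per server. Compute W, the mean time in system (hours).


a = 0.8781; ρ = 0.4391; P₀ = 0.389798
Lq = P₀·a^c·ρ/(c!(1−ρ)²) = 0.20970
Wq = Lq/λ = 0.20970/28.89 = 0.007259 hr
W = Wq + 1/μ = 0.007259 + 0.03040 = 0.03765 hr

Final: 0.03765 hr


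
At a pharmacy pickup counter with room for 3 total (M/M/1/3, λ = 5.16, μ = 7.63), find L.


ρ = 5.16/7.63 = 0.6763
L = ρ[1 − (K+1)ρ^K + Kρ^(K+1)] / [(1−ρ)(1−ρ^(K+1))]
Numerator: 0.6763·(1 − 4·0.309297 + 3·0.209171) = 0.263968
Denominator: (0.3237)·(0.790829) = 0.256009
L = 0.263968/0.256009 = 1.0311

Final: 1.0311


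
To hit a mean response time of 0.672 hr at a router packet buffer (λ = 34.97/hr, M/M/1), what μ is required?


W = 1/(μ−λ) ⇒ μ − λ = 1/W = 1/0.672 = 1.4881
μ = λ + 1/W = 34.97 + 1.4881 = 36.4581 per hr

Final: 36.4581 /hr


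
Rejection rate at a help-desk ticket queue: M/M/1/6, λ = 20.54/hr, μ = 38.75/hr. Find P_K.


ρ = λ/μ = 20.54/38.75 = 0.5301
P_K = (1−ρ)ρ^K/(1−ρ^(K+1)) = (0.4699·0.022181)/(1 − 0.011757)
= 0.010423/0.988243 = 0.010547

Final: 0.010547


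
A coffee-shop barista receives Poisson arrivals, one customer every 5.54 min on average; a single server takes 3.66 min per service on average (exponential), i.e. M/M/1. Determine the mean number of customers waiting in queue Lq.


λ = 60/5.54 = 10.8303 /hr
μ = 60/3.66 = 16.3934 /hr
ρ = λ/μ = 10.8303/16.3934 = 0.6606
Lq = ρ²/(1−ρ) = 0.4365/0.3394 = 1.2862

Final: 1.2862


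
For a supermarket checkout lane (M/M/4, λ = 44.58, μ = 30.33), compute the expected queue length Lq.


a = λ/μ = 1.4698; ρ = a/4 = 0.3675
P₀ = 0.227961
Lq = P₀·a^c·ρ / (c!·(1−ρ)²) = 0.227961·4.66735·0.3675/(24·0.40011)
= 0.04071

Final: 0.04071


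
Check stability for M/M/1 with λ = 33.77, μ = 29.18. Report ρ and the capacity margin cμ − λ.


Total capacity cμ = 1·29.18 = 29.18/hr
ρ = λ/(cμ) = 33.77/29.18 = 1.1573
Stable ⇔ ρ < 1: NO
Spare capacity = cμ − λ = 29.18 − 33.77 = -4.59/hr

Final: ρ = 1.1573; unstable; margin = -4.59/hr


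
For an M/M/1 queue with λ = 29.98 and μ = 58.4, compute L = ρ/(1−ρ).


ρ = λ/μ = 29.98/58.4 = 0.5134
L = ρ/(1−ρ) = 0.5134/(1 − 0.5134) = 0.5134/0.4866 = 1.0549

Final: 1.0549


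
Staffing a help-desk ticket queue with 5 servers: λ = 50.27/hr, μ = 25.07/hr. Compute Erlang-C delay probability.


a = λ/μ = 2.0052; ρ = a/5 = 0.4010
P₀ = 0.133620 (from M/M/c formula)
C(c,a) = [a^c/(c!(1−ρ))]·P₀ = [32.41700/(120·0.5990)]·0.133620
= 0.45102·0.133620 = 0.060265

Final: 0.060265


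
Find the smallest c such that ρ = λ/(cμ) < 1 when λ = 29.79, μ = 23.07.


Stability requires cμ > λ ⇔ c > λ/μ.
λ/μ = 29.79/23.07 = 1.2913
Minimum integer c = ⌊1.2913⌋ + 1 = 2
Check: 2·23.07 = 46.14 > 29.79, while 1·23.07 = 23.07 ≤ 29.79

Final: 2 servers


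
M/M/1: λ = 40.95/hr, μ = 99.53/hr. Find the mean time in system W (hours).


W = 1/(μ−λ) = 1/(99.53 − 40.95) = 1/58.58 = 0.01707 hr

Final: 0.01707 hr


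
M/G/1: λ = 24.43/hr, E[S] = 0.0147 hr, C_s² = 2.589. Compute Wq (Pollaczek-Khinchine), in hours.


ρ = λ·E[S] = 24.43·0.0147 = 0.3591
E[S²] = E[S]²(1+C_s²) = 0.0147²·(1+2.589) = 0.0007755
Wq = λ·E[S²]/(2(1−ρ)) = 24.43·0.0007755/(2·0.6409) = 0.01478 hr

Final: 0.01478 hr


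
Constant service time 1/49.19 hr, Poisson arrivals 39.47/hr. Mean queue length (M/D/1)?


ρ = 39.47/49.19 = 0.8024
M/D/1: Lq = ρ²/(2(1−ρ)) = 0.6438/(2·0.1976) = 1.62915

Final: 1.62915


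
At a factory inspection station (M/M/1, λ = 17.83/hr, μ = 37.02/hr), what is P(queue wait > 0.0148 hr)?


ρ = 17.83/37.02 = 0.4816
P(Wq > t) = ρ·e^{−(μ−λ)t} = 0.4816·e^{−0.2840}
= 0.4816·0.752758 = 0.362552

Final: 0.362552


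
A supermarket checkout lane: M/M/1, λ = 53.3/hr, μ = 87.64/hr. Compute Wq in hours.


ρ = 53.3/87.64 = 0.6082
Wq = ρ/(μ−λ) = 0.6082/(87.64 − 53.3) = 0.6082/34.34 = 0.01771 hr

Final: 0.01771 hr


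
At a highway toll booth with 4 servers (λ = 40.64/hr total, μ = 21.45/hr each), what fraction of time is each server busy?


ρ = λ/(cμ) = 40.64/(4·21.45) = 40.64/85.80 = 0.4737

Final: 0.4737


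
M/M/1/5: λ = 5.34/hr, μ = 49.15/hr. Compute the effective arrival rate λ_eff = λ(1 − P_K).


ρ = 0.1086; P_K = (1−ρ)ρ^5/(1−ρ^6) = 0.00001349
λ_eff = λ(1 − P_K) = 5.34·(1 − 0.00001349) = 5.34·0.999987 = 5.3399 /hr

Final: 5.3399 /hr


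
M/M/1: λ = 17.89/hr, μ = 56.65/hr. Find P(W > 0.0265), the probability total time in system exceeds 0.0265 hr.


W ~ Exponential(μ−λ) for M/M/1.
μ − λ = 56.65 − 17.89 = 38.7600
P(W > t) = e^{−(μ−λ)t} = e^{−1.0271} = 0.358029

Final: 0.358029


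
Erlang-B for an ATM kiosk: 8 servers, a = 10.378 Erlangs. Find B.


B(c,a) = (a^c/c!) / Σ_{k=0}^{c} a^k/k!
a^8/8! = 3337.250505
Σ terms (k=0..8): 1.00000 + 10.37800 + 53.85144 + 186.29009 + 483.32963 + 1003.19899 + 1735.19985 + 2572.55772 + 3337.25050 = 9383.056231
B = 3337.250505/9383.056231 = 0.355668

Final: 0.355668


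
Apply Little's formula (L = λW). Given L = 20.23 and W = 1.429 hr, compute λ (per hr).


λ = L/W = 20.23/1.429 = 14.1568 /hr

Final: 14.1568 /hr


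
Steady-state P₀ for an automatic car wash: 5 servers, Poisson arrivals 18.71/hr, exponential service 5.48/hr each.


a = λ/μ = 18.71/5.48 = 3.4142; ρ = a/c = 0.6828
Σ_{k=0}^{4} a^k/k! (terms k=0..4) = 1.00000 + 3.41423 + 5.82850 + 6.63328 + 5.66189 = 22.53790
Tail: a^5/(5!(1−ρ)) = 463.94462/(120·0.3172) = 12.19034
P₀ = 1/(22.53790 + 12.19034) = 1/34.72824 = 0.028795

Final: 0.028795


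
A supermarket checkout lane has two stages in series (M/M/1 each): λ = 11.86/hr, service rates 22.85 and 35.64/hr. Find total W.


Each node sees arrival rate λ = 11.86/hr (tandem ⇒ throughput preserved).
W₁ = 1/(μ₁−λ) = 1/(22.85−11.86) = 0.09099 hr
W₂ = 1/(μ₂−λ) = 1/(35.64−11.86) = 0.04205 hr
W_total = W₁ + W₂ = 0.09099 + 0.04205 = 0.13304 hr

Final: 0.13304 hr


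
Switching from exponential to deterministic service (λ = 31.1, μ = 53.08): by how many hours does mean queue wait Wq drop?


ρ = 31.1/53.08 = 0.5859
Wq(M/M/1) = ρ/(μ−λ) = 0.5859/21.98 = 0.02666 hr
Wq(M/D/1) = ρ/(2(μ−λ)) = 0.01333 hr
Savings = 0.02666 − 0.01333 = 0.01333 hr

Final: 0.01333 hr


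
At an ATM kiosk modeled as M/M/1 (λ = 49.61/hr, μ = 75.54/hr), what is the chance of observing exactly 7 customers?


ρ = 49.61/75.54 = 0.6567
P_n = (1−ρ)·ρ^n = (1 − 0.6567)·0.6567^7 = 0.3433·0.052692 = 0.018087

Final: 0.018087


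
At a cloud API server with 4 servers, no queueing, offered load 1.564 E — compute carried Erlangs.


B(4,1.564) = 0.053340 (Erlang-B)
Carried load = a(1 − B) = 1.564·(1 − 0.053340) = 1.564·0.946660 = 1.4806 E

Final: 1.4806 Erlangs


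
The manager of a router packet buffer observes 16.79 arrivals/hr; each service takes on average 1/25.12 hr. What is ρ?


ρ = λ/μ = 16.79/25.12 = 0.6684

Final: 0.6684


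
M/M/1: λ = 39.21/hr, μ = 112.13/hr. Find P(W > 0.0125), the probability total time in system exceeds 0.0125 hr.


W ~ Exponential(μ−λ) for M/M/1.
μ − λ = 112.13 − 39.21 = 72.9200
P(W > t) = e^{−(μ−λ)t} = e^{−0.9115} = 0.401921

Final: 0.401921


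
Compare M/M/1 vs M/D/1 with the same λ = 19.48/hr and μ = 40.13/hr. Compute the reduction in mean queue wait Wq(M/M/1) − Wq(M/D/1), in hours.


ρ = 19.48/40.13 = 0.4854
Wq(M/M/1) = ρ/(μ−λ) = 0.4854/20.65 = 0.02351 hr
Wq(M/D/1) = ρ/(2(μ−λ)) = 0.01175 hr
Savings = 0.02351 − 0.01175 = 0.01175 hr

Final: 0.01175 hr


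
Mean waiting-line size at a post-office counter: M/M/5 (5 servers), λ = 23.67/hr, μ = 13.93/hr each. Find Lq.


a = λ/μ = 1.6992; ρ = a/5 = 0.3398
P₀ = 0.182258
Lq = P₀·a^c·ρ / (c!·(1−ρ)²) = 0.182258·14.16562·0.3398/(120·0.43581)
= 0.01678

Final: 0.01678


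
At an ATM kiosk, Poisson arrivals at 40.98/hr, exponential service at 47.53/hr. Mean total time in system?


W = 1/(μ−λ) = 1/(47.53 − 40.98) = 1/6.55 = 0.1527 hr

Final: 0.1527 hr


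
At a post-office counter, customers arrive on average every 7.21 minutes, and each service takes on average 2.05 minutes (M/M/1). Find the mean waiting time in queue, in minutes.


λ = 60/7.21 = 8.3218 /hr
μ = 60/2.05 = 29.2683 /hr
ρ = λ/μ = 8.3218/29.2683 = 0.2843
Wq = ρ/(μ−λ) = 0.2843/(29.2683−8.3218) = 0.01357 hr
In minutes: 0.01357·60 = 0.8144 min

Final: 0.8144 min


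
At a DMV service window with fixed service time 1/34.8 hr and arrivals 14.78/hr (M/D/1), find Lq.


ρ = 14.78/34.8 = 0.4247
M/D/1: Lq = ρ²/(2(1−ρ)) = 0.1804/(2·0.5753) = 0.15677

Final: 0.15677


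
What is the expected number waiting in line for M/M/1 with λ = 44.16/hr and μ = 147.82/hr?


ρ = 44.16/147.82 = 0.2987
Lq = ρ²/(1−ρ) = 0.08925/0.7013 = 0.1273

Final: 0.1273


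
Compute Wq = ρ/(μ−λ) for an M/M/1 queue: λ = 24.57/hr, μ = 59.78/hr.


ρ = 24.57/59.78 = 0.4110
Wq = ρ/(μ−λ) = 0.4110/(59.78 − 24.57) = 0.4110/35.21 = 0.01167 hr

Final: 0.01167 hr


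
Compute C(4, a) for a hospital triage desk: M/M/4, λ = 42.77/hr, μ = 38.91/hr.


a = λ/μ = 1.0992; ρ = a/4 = 0.2748
P₀ = 0.332385 (from M/M/c formula)
C(c,a) = [a^c/(c!(1−ρ))]·P₀ = [1.45986/(24·0.7252)]·0.332385
= 0.08388·0.332385 = 0.027880

Final: 0.027880


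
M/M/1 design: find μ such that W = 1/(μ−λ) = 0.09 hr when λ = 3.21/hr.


W = 1/(μ−λ) ⇒ μ − λ = 1/W = 1/0.09 = 11.1111
μ = λ + 1/W = 3.21 + 11.1111 = 14.3211 per hr

Final: 14.3211 /hr
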